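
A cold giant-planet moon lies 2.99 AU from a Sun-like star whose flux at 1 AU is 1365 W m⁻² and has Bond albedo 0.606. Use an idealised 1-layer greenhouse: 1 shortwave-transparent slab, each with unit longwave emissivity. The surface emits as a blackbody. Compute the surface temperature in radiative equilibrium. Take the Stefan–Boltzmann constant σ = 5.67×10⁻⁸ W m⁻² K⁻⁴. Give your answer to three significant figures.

Flux at the orbit: S = 1365/(2.99)² = 152.7 W m⁻².
OLR = S(1−α)/4 = 15.04 W m⁻²; the top layer radiates at T_e = 127.6 K.
Layer-by-layer balance gives σT_s⁴ = (N+1)σT_e⁴, so T_s = 2^¼·127.6 = 151.8 K.

152 kelvin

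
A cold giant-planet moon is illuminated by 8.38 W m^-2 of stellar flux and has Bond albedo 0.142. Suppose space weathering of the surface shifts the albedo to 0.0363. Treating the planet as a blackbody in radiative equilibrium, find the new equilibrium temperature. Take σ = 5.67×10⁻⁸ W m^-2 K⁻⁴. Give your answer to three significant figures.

T₂ = [S(1−α₂)/(4σ)]^(1/4) = [8.380·0.964/(4σ)]^(1/4) = 77.25 K.

77.2 kelvin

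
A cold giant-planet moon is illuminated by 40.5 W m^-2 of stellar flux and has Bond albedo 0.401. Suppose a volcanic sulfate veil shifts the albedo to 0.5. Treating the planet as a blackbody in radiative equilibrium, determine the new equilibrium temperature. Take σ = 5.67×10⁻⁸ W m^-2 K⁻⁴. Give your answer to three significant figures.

New equilibrium: T₂ = [(1−0.5)·40.50/(4σ)]^(1/4) = 97.21 K.

97.2 kelvin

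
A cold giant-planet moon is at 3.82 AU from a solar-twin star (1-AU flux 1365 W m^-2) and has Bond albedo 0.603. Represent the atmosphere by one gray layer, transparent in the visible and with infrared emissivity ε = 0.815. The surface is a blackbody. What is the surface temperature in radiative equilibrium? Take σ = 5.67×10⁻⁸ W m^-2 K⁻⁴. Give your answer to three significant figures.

Irradiance scales as 1/d², so S = 1365 W m^-2 × (1/3.82)² = 93.54 W m^-2.
At the top of the atmosphere, σT_e⁴ = S(1−α)/4 = 9.284 W m^-2, giving T_e = 113.1 K.
The surface balance (absorbed SW + ε·downward IR = σT_s⁴) with T_a⁴ = T_s⁴/2 reduces to T_s = T_e·[2/(2−ε)]^¼ = 128.9 K.

129 K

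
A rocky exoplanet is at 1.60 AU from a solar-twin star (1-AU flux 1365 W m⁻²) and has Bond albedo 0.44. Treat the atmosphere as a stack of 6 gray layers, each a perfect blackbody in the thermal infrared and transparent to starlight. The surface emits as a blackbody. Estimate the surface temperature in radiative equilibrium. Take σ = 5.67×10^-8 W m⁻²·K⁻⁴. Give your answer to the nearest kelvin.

Irradiance scales as 1/d², so S = 1365 W m⁻² × (1/1.60)² = 533.2 W m⁻².
Top-of-atmosphere balance: σT_e⁴ = S(1−α)/4 = 74.65 W m⁻² → T_e = 190.5 K.
For an N-layer opaque stack, T_s⁴ = (N+1)T_e⁴, hence T_s = (7)^(1/4)×190.5 K = 309.8 K.

310 kelvin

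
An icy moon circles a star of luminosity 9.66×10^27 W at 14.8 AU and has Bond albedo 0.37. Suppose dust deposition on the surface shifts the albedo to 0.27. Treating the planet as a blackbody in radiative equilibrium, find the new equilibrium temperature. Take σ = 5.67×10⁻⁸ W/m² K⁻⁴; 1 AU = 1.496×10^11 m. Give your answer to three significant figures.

150 K

Orbital distance: d = 14.8 AU = 2.214×10^12 m.
Spreading L over a sphere of radius d: S = 9.66×10^27/(4π·2.21×10^12²) = 156.8 W/m².
With the new albedo, S(1−α₂)/4 = 28.62 W/m², so T₂ = 149.9 K.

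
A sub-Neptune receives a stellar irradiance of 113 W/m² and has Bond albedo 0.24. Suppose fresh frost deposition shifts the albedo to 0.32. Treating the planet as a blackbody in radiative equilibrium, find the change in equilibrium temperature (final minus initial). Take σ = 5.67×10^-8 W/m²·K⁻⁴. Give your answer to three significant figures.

-3.83 K

With α = 0.24, T₁ = 139.5 K.
Final:   T₂ = [S(1−0.32)/(4σ)]^(1/4) = 135.7 K.
Change: 135.7 − 139.5 = -3.825 K.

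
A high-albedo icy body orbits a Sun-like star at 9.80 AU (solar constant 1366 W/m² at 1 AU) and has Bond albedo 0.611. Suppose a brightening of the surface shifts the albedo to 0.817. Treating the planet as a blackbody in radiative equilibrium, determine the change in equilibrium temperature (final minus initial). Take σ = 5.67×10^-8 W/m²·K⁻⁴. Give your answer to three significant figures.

By the inverse-square law, S = 1366/9.80² = 14.22 W/m².
Before: T₁ = [14.22·0.389/(4σ)]^(1/4) = 70.28 K.
After:  T₂ = [14.22·0.183/(4σ)]^(1/4) = 58.20 K.
ΔT = T₂ − T₁ = -12.08 K.

-12.1 kelvin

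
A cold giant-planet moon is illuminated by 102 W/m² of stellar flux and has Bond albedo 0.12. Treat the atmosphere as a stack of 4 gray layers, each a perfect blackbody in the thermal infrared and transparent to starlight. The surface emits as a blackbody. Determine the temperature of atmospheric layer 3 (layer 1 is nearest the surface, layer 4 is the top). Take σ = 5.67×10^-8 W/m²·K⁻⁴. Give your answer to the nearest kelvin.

168 K

OLR = S(1−α)/4 = 22.44 W/m²; the top layer radiates at T_e = 141.0 K.
Each opaque layer satisfies 2T_j⁴ = T_{j−1}⁴ + T_{j+1}⁴, giving T_k⁴ = (N+1−k)T_e⁴.
With k = 3: T_3 = (4+1−3)^¼·141.0 K = 167.7 K.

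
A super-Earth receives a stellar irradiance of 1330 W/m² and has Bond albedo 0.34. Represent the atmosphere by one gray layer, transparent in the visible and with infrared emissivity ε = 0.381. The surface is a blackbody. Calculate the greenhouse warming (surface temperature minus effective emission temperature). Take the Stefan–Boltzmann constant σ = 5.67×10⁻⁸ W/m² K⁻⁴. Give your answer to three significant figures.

13.5 K

Effective emission temperature (TOA balance): σT_e⁴ = S(1−α)/4 = 219.4 W/m² → T_e = 249.4 K.
The surface balance (absorbed SW + ε·downward IR = σT_s⁴) with T_a⁴ = T_s⁴/2 reduces to T_s = T_e·[2/(2−ε)]^¼ = 263.0 K.
Greenhouse warming: T_s − T_e = 13.53 K.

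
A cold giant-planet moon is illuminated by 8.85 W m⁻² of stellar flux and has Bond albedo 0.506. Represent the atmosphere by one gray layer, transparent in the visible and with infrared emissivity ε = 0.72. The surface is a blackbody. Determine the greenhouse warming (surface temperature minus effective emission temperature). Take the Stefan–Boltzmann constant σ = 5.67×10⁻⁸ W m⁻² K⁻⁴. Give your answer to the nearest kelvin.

8 kelvin

The planet radiates to space at T_e = [S(1−α)/(4σ)]^(1/4) = 66.26 K.
The surface balance (absorbed SW + ε·downward IR = σT_s⁴) with T_a⁴ = T_s⁴/2 reduces to T_s = T_e·[2/(2−ε)]^¼ = 74.08 K.
The atmosphere warms the surface by 7.821 K.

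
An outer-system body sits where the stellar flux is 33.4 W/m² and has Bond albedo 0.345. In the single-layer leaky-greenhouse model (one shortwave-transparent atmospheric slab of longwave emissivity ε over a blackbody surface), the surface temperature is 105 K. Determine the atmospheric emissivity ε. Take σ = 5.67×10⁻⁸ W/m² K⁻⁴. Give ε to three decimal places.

TOA balance gives T_e = 99.10 K.
Since (2−ε)/2 = (T_e/T_s)⁴ = 0.7936, ε = 0.4129.

0.413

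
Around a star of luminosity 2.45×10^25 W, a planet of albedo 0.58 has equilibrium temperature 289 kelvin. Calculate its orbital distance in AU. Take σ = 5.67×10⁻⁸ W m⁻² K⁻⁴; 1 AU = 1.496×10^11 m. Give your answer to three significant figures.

0.152 AU

Required flux: S = 4σT⁴/(1−α) = 3767 W m⁻².
S = L/(4πd²) → d = √(L/4πS) = √(2.45×10^25/(4π·3767)) = 2.275×10^10 m = 0.1521 AU.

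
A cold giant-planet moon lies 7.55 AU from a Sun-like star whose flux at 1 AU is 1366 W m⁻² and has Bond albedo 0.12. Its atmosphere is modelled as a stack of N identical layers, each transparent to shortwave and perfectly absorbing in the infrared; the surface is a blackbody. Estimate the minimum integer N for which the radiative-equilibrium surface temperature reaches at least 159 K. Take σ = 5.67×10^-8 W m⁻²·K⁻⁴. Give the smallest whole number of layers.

By the inverse-square law, S = 1366/7.55² = 23.96 W m⁻².
The effective emission temperature is T_e = [S(1−α)/(4σ)]^¼ = 98.20 K.
Since T_s⁴ = (N+1)T_e⁴, we need N ≥ (T_s/T_e)⁴ − 1 = 5.874.
So N ≥ 5.874; the smallest integer is N = 6.

6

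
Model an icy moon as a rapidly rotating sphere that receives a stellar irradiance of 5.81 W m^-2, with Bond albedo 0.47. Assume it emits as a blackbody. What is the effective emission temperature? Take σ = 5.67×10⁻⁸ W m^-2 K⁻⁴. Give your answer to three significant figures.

Averaging over the sphere, the absorbed flux is S(1−α)/4 = 0.7698 W m^-2.
Balancing against σT⁴: T = (0.7698/5.67×10⁻⁸)^(1/4) = 60.70 K.

60.7 K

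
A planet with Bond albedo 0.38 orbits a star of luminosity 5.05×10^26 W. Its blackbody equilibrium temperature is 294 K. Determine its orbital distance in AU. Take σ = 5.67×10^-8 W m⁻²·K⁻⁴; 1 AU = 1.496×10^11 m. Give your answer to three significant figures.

Required flux: S = 4σT⁴/(1−α) = 2733 W m⁻².
S = L/(4πd²) → d = √(L/4πS) = √(5.05×10^26/(4π·2733)) = 1.213×10^11 m = 0.8106 AU.

0.811 AU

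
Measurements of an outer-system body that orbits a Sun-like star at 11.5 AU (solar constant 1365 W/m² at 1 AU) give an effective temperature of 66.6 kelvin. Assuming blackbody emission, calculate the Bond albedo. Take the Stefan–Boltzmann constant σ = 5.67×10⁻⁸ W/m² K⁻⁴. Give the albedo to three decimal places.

By the inverse-square law, S = 1365/11.5² = 10.32 W/m².
Energy balance: S(1−α)/4 = σT⁴, so 1−α = 4σT⁴/S.
4σT⁴ = 4·5.67×10⁻⁸·(66.6)⁴ = 4.462 W/m².
Hence α = 1 − 4.462/10.32 = 0.5677.

0.568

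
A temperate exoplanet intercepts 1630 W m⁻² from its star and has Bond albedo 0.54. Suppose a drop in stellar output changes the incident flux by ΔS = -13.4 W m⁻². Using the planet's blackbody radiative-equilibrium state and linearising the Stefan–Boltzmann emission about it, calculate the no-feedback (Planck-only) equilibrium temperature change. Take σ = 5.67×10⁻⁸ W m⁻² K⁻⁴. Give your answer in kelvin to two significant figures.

The baseline emission temperature is T_e = 239.8 K.
Only a fraction (1−α) is absorbed and it's spread over 4πR², so ΔF = (1−α)ΔS/4 = -1.541 W m⁻².
The Planck feedback parameter is 4σT_e³ = 3.127 W m⁻²/K.
Hence the no-feedback warming is ΔF/(4σT_e³) = -0.493 K.

-0.49 K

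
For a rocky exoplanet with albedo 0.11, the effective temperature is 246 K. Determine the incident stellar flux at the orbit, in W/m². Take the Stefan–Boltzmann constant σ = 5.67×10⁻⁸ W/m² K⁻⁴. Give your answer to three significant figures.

933 W/m²

From S(1−α)/4 = σT⁴: S = 4σT⁴/(1−α).
σT⁴ = 5.67×10⁻⁸·(246)⁴ = 207.6 W/m².
S = 4·207.6/0.89 = 933.2 W/m².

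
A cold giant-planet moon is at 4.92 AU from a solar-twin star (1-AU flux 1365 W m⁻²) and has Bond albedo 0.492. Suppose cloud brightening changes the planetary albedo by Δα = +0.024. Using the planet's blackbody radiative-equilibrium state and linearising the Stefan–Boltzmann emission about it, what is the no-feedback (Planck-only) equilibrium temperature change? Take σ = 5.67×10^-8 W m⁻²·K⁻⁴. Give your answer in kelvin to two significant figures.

-1.3 kelvin

By the inverse-square law, S = 1365/4.92² = 56.39 W m⁻².
Unperturbed T_e = [56.39·(1−0.492)/(4σ)]^¼ = 106.0 K.
The change in absorbed flux is Δ[S(1−α)/4] = −SΔα/4 = -0.3383 W m⁻².
Planck response: λ_P = 4σT_e³ = 4·5.67×10⁻⁸·(106.0)³ = 0.2702 W m⁻²/K.
Hence the no-feedback warming is ΔF/(4σT_e³) = -1.25 K.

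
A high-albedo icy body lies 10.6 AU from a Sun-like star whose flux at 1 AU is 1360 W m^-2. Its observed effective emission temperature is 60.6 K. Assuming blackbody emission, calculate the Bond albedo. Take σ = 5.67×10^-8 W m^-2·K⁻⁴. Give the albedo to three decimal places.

Flux at the orbit: S = 1360/(10.6)² = 12.10 W m^-2.
Rearranging the radiative balance, α = 1 − 4σT⁴/S.
σT⁴ = 0.7647 W m^-2, so 4σT⁴ = 3.059 W m^-2.
1−α = 3.059/12.10 = 0.2527, so α = 0.7473.

0.747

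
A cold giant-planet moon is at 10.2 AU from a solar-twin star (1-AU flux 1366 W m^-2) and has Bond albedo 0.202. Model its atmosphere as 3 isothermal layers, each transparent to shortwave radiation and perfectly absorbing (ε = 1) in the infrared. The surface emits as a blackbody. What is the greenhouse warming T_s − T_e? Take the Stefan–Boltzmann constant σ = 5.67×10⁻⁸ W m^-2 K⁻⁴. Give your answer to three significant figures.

By the inverse-square law, S = 1366/10.2² = 13.13 W m^-2.
The effective emission temperature is T_e = [S(1−α)/(4σ)]^¼ = 82.44 K.
T_s = (N+1)^(1/4)·T_e = 116.6 K.
Warming: T_s − T_e = 34.15 K.

34.1 K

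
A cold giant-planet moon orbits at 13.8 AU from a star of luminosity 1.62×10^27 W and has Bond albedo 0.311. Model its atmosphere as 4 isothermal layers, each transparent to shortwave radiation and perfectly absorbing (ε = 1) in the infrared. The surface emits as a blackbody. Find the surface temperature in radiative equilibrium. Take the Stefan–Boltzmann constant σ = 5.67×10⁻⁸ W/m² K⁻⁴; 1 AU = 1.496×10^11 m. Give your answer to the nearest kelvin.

146 kelvin

d = 13.8 × 1.496×10^11 m = 2.064×10^12 m.
S = L/(4πd²) = 30.25 W/m².
The effective emission temperature is T_e = [S(1−α)/(4σ)]^¼ = 97.91 K.
With N = 4 opaque layers, T_s = (N+1)^(1/4)·T_e = 5^(1/4)·97.91 = 146.4 K.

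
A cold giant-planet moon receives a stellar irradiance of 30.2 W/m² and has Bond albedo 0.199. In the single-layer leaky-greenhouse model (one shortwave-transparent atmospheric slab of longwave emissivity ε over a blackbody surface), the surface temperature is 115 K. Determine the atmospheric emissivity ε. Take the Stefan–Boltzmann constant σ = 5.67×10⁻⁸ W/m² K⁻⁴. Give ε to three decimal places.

0.780

First, T_e = [30.20·(1−0.199)/(4σ)]^(1/4) = 101.6 K.
Inverting T_s⁴ = 2T_e⁴/(2−ε): (T_e/T_s)⁴ = 0.6098, so ε = 2(1 − 0.6098) = 0.7804.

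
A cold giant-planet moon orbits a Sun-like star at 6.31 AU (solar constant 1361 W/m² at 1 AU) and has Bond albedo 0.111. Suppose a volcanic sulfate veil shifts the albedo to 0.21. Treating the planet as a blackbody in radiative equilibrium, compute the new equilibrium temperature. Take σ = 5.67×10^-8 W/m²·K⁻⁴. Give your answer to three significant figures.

Flux at the orbit: S = 1361/(6.31)² = 34.18 W/m².
T₂ = [S(1−α₂)/(4σ)]^(1/4) = [34.18·0.79/(4σ)]^(1/4) = 104.5 K.

104 kelvin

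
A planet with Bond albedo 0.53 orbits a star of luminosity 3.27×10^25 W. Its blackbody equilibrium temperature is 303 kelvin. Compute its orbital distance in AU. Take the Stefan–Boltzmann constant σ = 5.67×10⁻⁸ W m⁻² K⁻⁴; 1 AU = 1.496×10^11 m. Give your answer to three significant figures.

Energy balance gives S = 4σT⁴/(1−α) = 4067 W m⁻².
From L = 4πd²S, d = √(3.27×10^25/(4π·4067)) = 2.529×10^10 m = 0.1691 AU.

0.169 AU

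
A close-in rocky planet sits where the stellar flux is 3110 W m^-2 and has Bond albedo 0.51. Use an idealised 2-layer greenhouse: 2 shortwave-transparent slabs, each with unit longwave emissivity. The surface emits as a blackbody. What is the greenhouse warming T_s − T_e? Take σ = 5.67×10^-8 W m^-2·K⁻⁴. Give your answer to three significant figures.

90.5 K

The effective emission temperature is T_e = [S(1−α)/(4σ)]^¼ = 286.3 K.
Surface: T_s = (3)^¼·T_e = 376.8 K.
So the greenhouse effect raises the surface by 376.8 − 286.3 = 90.49 K.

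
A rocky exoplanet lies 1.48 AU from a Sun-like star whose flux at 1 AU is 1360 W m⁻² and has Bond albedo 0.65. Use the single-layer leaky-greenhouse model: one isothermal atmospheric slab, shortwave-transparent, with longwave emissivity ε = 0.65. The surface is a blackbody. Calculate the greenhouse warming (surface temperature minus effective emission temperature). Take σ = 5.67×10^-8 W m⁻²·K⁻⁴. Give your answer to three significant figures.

Irradiance scales as 1/d², so S = 1360 W m⁻² × (1/1.48)² = 620.9 W m⁻².
The planet radiates to space at T_e = [S(1−α)/(4σ)]^(1/4) = 175.9 K.
The surface balance (absorbed SW + ε·downward IR = σT_s⁴) with T_a⁴ = T_s⁴/2 reduces to T_s = T_e·[2/(2−ε)]^¼ = 194.1 K.
The atmosphere warms the surface by 18.17 K.

18.2 K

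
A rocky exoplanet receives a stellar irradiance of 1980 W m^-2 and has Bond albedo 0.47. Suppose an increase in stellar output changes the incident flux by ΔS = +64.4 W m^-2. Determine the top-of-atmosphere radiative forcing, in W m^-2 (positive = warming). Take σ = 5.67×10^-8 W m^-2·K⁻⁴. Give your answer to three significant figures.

ΔF = Δ[S(1−α)]/4 = (1−0.47)·+64.4/4 = 8.533 W m^-2.

8.53 W m^-2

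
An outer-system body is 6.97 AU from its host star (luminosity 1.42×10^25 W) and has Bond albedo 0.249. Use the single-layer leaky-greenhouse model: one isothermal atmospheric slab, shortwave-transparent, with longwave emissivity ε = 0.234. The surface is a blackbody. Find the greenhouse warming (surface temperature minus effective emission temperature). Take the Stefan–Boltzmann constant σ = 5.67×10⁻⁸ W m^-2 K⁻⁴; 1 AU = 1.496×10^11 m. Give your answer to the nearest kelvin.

1 K

Orbital distance: d = 6.97 AU = 1.043×10^12 m.
Spreading L over a sphere of radius d: S = 1.42×10^25/(4π·1.04×10^12²) = 1.039 W m^-2.
At the top of the atmosphere, σT_e⁴ = S(1−α)/4 = 0.1951 W m^-2, giving T_e = 43.07 K.
For a single slab of emissivity ε, T_s⁴ = 2T_e⁴/(2−ε); thus T_s = 43.07·(1.133)^(1/4) = 44.43 K.
T_s − T_e = 44.43 − 43.07 = 1.361 K.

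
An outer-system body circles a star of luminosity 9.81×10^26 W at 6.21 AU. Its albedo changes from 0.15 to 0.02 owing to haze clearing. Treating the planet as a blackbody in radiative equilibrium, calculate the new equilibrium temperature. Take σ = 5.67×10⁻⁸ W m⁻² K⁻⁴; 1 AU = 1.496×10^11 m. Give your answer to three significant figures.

141 K

Orbital distance: d = 6.21 AU = 9.290×10^11 m.
Flux at the orbit: S = L/(4πd²) = 9.81×10^26/(4π·(9.29×10^11)²) = 90.45 W m⁻².
T₂ = [S(1−α₂)/(4σ)]^(1/4) = [90.45·0.98/(4σ)]^(1/4) = 140.6 K.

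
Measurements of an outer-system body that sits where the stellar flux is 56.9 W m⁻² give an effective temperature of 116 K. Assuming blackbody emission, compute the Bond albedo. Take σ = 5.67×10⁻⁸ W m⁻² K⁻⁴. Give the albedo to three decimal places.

0.278

Energy balance: S(1−α)/4 = σT⁴, so 1−α = 4σT⁴/S.
4σT⁴ = 4·5.67×10⁻⁸·(116)⁴ = 41.07 W m⁻².
1−α = 41.07/56.90 = 0.7217, so α = 0.2783.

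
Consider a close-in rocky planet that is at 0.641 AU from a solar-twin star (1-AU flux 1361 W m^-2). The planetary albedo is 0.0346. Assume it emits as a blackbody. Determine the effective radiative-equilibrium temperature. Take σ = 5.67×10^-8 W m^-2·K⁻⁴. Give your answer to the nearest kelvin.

By the inverse-square law, S = 1361/0.641² = 3312 W m^-2.
The planet absorbs (1−α)S over its disc πR² and re-emits over 4πR², so the mean absorbed flux is (1−0.0346)·3312/4 = 799.4 W m^-2.
Balancing against σT⁴: T = (799.4/5.67×10⁻⁸)^(1/4) = 344.6 K.

345 kelvin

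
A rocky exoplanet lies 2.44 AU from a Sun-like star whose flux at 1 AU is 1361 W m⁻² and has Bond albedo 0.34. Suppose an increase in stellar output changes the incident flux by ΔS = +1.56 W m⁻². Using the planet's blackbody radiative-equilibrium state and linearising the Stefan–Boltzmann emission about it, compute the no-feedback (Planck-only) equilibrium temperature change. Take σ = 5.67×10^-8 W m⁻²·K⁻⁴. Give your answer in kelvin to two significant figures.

0.27 K

Irradiance scales as 1/d², so S = 1361 W m⁻² × (1/2.44)² = 228.6 W m⁻².
Reference equilibrium: T_e = [S(1−α)/(4σ)]^(1/4) = 160.6 K.
ΔF = Δ[S(1−α)]/4 = (1−0.34)·+1.56/4 = 0.2574 W m⁻².
Linearising σT⁴ gives d(σT⁴)/dT = 4σT_e³ = 0.9395 W m⁻² per K.
Hence the no-feedback warming is ΔF/(4σT_e³) = 0.274 K.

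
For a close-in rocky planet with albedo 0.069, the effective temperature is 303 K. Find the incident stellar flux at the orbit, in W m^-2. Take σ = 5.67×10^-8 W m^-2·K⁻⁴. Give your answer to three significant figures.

From S(1−α)/4 = σT⁴: S = 4σT⁴/(1−α).
σT⁴ = 5.67×10⁻⁸·(303)⁴ = 477.9 W m^-2.
S = 4·477.9/0.931 = 2053 W m^-2.

2050 W m^-2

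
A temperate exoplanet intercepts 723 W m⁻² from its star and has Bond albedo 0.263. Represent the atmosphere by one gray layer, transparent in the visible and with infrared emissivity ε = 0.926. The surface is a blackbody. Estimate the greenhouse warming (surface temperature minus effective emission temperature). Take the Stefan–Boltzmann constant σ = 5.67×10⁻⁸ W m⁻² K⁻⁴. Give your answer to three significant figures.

Effective emission temperature (TOA balance): σT_e⁴ = S(1−α)/4 = 133.2 W m⁻² → T_e = 220.2 K.
The surface balance (absorbed SW + ε·downward IR = σT_s⁴) with T_a⁴ = T_s⁴/2 reduces to T_s = T_e·[2/(2−ε)]^¼ = 257.2 K.
T_s − T_e = 257.2 − 220.2 = 37.02 K.

37.0 kelvin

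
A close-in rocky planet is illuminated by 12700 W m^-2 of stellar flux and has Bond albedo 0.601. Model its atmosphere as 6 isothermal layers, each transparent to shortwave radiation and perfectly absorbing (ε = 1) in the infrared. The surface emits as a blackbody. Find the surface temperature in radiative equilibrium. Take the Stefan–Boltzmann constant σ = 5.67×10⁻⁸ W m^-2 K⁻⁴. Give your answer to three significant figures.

629 K

The effective emission temperature is T_e = [S(1−α)/(4σ)]^¼ = 386.6 K.
Layer-by-layer balance gives σT_s⁴ = (N+1)σT_e⁴, so T_s = 7^¼·386.6 = 628.9 K.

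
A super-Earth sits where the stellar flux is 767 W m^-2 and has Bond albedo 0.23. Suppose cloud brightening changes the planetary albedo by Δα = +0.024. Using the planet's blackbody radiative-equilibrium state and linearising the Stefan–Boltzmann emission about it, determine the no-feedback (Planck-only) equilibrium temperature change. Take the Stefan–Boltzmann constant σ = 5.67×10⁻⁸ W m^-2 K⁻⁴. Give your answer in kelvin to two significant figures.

-1.8 K

The baseline emission temperature is T_e = 225.9 K.
ΔF = −(S/4)Δα = −(767.0/4)×(+0.024) = -4.602 W m^-2.
Planck response: λ_P = 4σT_e³ = 4·5.67×10⁻⁸·(225.9)³ = 2.614 W m^-2/K.
So ΔT₀ = -4.602/2.614 = -1.76 K.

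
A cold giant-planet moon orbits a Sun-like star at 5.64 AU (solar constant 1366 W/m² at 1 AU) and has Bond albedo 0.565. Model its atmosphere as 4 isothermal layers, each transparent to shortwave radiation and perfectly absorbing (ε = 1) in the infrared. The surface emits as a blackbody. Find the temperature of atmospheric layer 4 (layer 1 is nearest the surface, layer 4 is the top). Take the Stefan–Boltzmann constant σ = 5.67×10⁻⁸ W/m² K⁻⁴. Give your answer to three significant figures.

Irradiance scales as 1/d², so S = 1366 W/m² × (1/5.64)² = 42.94 W/m².
The effective emission temperature is T_e = [S(1−α)/(4σ)]^¼ = 95.27 K.
Each opaque layer satisfies 2T_j⁴ = T_{j−1}⁴ + T_{j+1}⁴, giving T_k⁴ = (N+1−k)T_e⁴.
With k = 4: T_4 = (4+1−4)^¼·95.27 K = 95.27 K.

95.3 kelvin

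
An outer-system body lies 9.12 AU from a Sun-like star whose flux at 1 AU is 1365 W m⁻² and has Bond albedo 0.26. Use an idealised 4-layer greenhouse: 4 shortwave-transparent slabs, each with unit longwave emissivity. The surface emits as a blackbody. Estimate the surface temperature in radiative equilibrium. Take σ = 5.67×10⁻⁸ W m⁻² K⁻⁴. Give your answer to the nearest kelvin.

Irradiance scales as 1/d², so S = 1365 W m⁻² × (1/9.12)² = 16.41 W m⁻².
The effective emission temperature is T_e = [S(1−α)/(4σ)]^¼ = 85.54 K.
Layer-by-layer balance gives σT_s⁴ = (N+1)σT_e⁴, so T_s = 5^¼·85.54 = 127.9 K.

128 kelvin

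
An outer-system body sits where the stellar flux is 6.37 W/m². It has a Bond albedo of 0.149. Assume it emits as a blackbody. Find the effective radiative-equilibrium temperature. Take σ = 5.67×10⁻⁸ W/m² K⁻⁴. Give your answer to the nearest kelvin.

70 kelvin

Averaging over the sphere, the absorbed flux is S(1−α)/4 = 1.355 W/m².
Balancing against σT⁴: T = (1.355/5.67×10⁻⁸)^(1/4) = 69.92 K.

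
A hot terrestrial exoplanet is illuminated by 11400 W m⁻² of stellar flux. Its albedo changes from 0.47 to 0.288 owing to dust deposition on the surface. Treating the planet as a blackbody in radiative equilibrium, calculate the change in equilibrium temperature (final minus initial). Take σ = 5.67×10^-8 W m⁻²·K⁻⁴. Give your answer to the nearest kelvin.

Initial: T₁ = [S(1−0.47)/(4σ)]^(1/4) = 404.0 K.
After:  T₂ = [11400·0.712/(4σ)]^(1/4) = 434.9 K.
Change: 434.9 − 404.0 = 30.94 K.

31 K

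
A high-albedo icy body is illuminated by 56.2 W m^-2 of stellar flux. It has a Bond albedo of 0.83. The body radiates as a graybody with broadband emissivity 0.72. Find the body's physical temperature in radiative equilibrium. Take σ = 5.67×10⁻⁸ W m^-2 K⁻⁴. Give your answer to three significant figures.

87.5 K

Absorbed flux (global mean): S(1−α)/4 = 56.20·0.17/4 = 2.389 W m^-2.
Equating to εσT⁴ with ε = 0.72: T = (2.389/0.72σ)^(1/4) = 87.46 K.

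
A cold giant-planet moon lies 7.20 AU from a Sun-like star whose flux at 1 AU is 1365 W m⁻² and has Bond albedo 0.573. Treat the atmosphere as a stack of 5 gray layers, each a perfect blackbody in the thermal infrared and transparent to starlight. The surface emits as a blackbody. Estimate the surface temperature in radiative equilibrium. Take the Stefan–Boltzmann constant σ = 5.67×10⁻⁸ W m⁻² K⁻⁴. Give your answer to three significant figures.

Flux at the orbit: S = 1365/(7.20)² = 26.33 W m⁻².
Top-of-atmosphere balance: σT_e⁴ = S(1−α)/4 = 2.811 W m⁻² → T_e = 83.91 K.
With N = 5 opaque layers, T_s = (N+1)^(1/4)·T_e = 6^(1/4)·83.91 = 131.3 K.

131 kelvin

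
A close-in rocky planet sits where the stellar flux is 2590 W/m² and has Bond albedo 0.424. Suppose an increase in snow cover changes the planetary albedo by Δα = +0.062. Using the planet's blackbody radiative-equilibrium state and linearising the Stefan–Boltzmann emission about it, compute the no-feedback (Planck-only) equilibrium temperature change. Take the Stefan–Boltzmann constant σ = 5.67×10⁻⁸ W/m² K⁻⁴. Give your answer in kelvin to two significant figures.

-7.7 K

Reference equilibrium: T_e = [S(1−α)/(4σ)]^(1/4) = 284.8 K.
TOA radiative forcing: ΔF = −S·Δα/4 = −2590·(+0.062)/4 = -40.15 W/m².
The Planck feedback parameter is 4σT_e³ = 5.238 W/m²/K.
ΔT₀ = ΔF/λ_P = -40.15/5.238 = -7.66 K.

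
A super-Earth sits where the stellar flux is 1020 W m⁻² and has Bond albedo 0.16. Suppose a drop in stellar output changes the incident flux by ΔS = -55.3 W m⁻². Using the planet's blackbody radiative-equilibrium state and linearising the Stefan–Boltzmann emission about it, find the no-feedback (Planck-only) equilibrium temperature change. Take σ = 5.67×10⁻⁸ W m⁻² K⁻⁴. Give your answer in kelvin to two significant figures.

The baseline emission temperature is T_e = 247.9 K.
Only a fraction (1−α) is absorbed and it's spread over 4πR², so ΔF = (1−α)ΔS/4 = -11.61 W m⁻².
The Planck feedback parameter is 4σT_e³ = 3.456 W m⁻²/K.
So ΔT₀ = -11.61/3.456 = -3.36 K.

-3.4 K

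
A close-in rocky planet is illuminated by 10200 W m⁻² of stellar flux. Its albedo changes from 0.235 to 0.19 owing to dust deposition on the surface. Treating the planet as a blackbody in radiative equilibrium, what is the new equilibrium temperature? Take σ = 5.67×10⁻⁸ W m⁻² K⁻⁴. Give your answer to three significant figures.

T₂ = [S(1−α₂)/(4σ)]^(1/4) = [10200·0.81/(4σ)]^(1/4) = 436.9 K.

437 K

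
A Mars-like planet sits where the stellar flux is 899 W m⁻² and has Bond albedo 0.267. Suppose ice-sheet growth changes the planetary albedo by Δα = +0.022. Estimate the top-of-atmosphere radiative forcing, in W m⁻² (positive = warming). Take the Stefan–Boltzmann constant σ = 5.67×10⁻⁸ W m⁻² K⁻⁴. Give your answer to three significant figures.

-4.94 W m⁻²

TOA radiative forcing: ΔF = −S·Δα/4 = −899.0·(+0.022)/4 = -4.944 W m⁻².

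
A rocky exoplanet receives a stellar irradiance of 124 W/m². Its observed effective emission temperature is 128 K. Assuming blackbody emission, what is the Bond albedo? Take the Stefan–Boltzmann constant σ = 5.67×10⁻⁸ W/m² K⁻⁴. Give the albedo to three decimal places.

Energy balance: S(1−α)/4 = σT⁴, so 1−α = 4σT⁴/S.
4σT⁴ = 4·5.67×10⁻⁸·(128)⁴ = 60.88 W/m².
Hence α = 1 − 60.88/124.0 = 0.5090.

0.509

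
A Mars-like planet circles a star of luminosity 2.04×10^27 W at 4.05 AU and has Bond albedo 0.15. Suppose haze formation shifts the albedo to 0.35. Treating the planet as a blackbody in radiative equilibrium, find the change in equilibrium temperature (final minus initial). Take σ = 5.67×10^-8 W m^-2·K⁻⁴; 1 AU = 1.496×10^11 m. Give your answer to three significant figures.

Orbital distance: d = 4.05 AU = 6.059×10^11 m.
Spreading L over a sphere of radius d: S = 2.04×10^27/(4π·6.06×10^11²) = 442.2 W m^-2.
Initial: T₁ = [S(1−0.15)/(4σ)]^(1/4) = 201.8 K.
After:  T₂ = [442.2·0.65/(4σ)]^(1/4) = 188.7 K.
ΔT = T₂ − T₁ = -13.09 K.

-13.1 K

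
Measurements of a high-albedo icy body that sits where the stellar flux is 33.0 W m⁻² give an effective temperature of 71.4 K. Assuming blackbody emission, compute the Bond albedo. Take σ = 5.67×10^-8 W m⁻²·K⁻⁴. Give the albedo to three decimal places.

0.821

Energy balance: S(1−α)/4 = σT⁴, so 1−α = 4σT⁴/S.
4σT⁴ = 4·5.67×10⁻⁸·(71.4)⁴ = 5.894 W m⁻².
1−α = 5.894/33.00 = 0.1786, so α = 0.8214.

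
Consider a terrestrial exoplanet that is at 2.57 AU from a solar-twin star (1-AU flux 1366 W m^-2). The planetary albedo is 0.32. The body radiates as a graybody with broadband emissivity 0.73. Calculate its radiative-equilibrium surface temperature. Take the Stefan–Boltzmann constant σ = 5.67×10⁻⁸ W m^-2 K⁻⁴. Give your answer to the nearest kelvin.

171 K

By the inverse-square law, S = 1366/2.57² = 206.8 W m^-2.
The planet absorbs (1−α)S over its disc πR² and re-emits over 4πR², so the mean absorbed flux is (1−0.32)·206.8/4 = 35.16 W m^-2.
Radiative balance εσT⁴ = 35.16 gives T = [35.16/(0.73·σ)]^(1/4) = 170.7 K.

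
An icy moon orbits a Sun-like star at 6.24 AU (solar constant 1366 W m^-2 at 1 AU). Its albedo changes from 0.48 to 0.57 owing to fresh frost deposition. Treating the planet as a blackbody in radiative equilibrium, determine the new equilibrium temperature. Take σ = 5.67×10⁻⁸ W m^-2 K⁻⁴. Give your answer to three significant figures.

Flux at the orbit: S = 1366/(6.24)² = 35.08 W m^-2.
T₂ = [S(1−α₂)/(4σ)]^(1/4) = [35.08·0.43/(4σ)]^(1/4) = 90.31 K.

90.3 kelvin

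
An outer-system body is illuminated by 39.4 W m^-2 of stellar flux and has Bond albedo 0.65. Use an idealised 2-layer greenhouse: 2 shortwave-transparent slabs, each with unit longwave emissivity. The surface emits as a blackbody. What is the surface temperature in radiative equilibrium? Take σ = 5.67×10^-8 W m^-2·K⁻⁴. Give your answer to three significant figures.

116 K

The effective emission temperature is T_e = [S(1−α)/(4σ)]^¼ = 88.30 K.
For an N-layer opaque stack, T_s⁴ = (N+1)T_e⁴, hence T_s = (3)^(1/4)×88.30 K = 116.2 K.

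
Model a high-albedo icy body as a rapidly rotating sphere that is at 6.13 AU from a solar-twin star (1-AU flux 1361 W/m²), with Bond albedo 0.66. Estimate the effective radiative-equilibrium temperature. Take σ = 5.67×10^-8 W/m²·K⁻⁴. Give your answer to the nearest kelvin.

Irradiance scales as 1/d², so S = 1361 W/m² × (1/6.13)² = 36.22 W/m².
Absorbed flux (global mean): S(1−α)/4 = 36.22·0.34/4 = 3.079 W/m².
Balancing against σT⁴: T = (3.079/5.67×10⁻⁸)^(1/4) = 85.84 K.

86 K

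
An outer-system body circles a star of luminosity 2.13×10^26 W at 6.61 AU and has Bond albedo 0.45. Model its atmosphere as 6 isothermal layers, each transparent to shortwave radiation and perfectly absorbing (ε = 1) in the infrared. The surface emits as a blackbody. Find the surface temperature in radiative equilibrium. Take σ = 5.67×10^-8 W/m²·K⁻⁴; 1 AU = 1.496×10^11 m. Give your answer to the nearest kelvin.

131 K

Orbital distance: d = 6.61 AU = 9.889×10^11 m.
Spreading L over a sphere of radius d: S = 2.13×10^26/(4π·9.89×10^11²) = 17.33 W/m².
OLR = S(1−α)/4 = 2.383 W/m²; the top layer radiates at T_e = 80.52 K.
For an N-layer opaque stack, T_s⁴ = (N+1)T_e⁴, hence T_s = (7)^(1/4)×80.52 K = 131.0 K.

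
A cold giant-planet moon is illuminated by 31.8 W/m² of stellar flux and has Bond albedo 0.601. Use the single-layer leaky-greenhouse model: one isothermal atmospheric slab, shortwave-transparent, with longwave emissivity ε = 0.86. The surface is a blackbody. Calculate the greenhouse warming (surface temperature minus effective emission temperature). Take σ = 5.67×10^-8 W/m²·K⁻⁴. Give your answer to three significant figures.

13.0 kelvin

Effective emission temperature (TOA balance): σT_e⁴ = S(1−α)/4 = 3.172 W/m² → T_e = 86.48 K.
Surface balance with a leaky layer gives σT_s⁴ = σT_e⁴·2/(2−ε), so T_s = T_e·[2/(2−0.86)]^(1/4) = 99.53 K.
Greenhouse warming: T_s − T_e = 13.05 K.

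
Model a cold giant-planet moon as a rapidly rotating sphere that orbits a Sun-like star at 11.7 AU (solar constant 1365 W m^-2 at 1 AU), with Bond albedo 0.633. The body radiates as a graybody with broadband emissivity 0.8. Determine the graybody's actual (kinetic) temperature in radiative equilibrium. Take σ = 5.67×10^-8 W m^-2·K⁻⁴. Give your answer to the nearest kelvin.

67 K

Flux at the orbit: S = 1365/(11.7)² = 9.972 W m^-2.
The planet absorbs (1−α)S over its disc πR² and re-emits over 4πR², so the mean absorbed flux is (1−0.633)·9.972/4 = 0.9149 W m^-2.
Radiative balance εσT⁴ = 0.9149 gives T = [0.9149/(0.8·σ)]^(1/4) = 67.02 K.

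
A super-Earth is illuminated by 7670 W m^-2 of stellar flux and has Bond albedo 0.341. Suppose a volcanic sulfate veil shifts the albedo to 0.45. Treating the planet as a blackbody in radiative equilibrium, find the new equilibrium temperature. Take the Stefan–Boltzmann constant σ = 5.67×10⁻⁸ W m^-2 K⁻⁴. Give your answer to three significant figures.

369 kelvin

With the new albedo, S(1−α₂)/4 = 1055 W m^-2, so T₂ = 369.3 K.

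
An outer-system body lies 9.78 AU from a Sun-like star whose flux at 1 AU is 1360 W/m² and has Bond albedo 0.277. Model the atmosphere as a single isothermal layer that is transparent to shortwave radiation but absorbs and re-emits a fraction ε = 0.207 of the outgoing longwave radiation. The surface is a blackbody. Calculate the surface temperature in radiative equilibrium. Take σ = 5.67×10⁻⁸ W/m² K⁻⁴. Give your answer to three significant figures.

84.3 kelvin

By the inverse-square law, S = 1360/9.78² = 14.22 W/m².
Effective emission temperature (TOA balance): σT_e⁴ = S(1−α)/4 = 2.570 W/m² → T_e = 82.05 K.
Surface balance with a leaky layer gives σT_s⁴ = σT_e⁴·2/(2−ε), so T_s = T_e·[2/(2−0.207)]^(1/4) = 84.32 K.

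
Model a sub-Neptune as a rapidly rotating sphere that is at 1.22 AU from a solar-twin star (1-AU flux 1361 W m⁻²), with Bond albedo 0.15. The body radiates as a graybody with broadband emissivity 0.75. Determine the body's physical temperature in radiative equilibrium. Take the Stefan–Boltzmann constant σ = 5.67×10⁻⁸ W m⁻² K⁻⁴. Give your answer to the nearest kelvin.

Irradiance scales as 1/d², so S = 1361 W m⁻² × (1/1.22)² = 914.4 W m⁻².
Absorbed flux (global mean): S(1−α)/4 = 914.4·0.85/4 = 194.3 W m⁻².
Radiative balance εσT⁴ = 194.3 gives T = [194.3/(0.75·σ)]^(1/4) = 260.0 K.

260 K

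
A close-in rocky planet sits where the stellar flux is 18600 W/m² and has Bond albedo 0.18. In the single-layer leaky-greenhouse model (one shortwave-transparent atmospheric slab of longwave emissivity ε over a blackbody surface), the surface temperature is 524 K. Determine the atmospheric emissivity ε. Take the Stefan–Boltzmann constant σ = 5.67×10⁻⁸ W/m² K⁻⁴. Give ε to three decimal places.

0.216

Effective temperature: T_e = [S(1−α)/(4σ)]^(1/4) = 509.2 K.
T_s⁴ = T_e⁴·2/(2−ε) → ε = 2 − 2(T_e/T_s)⁴ = 2 − 2·(509.2/524)⁴ = 0.2160.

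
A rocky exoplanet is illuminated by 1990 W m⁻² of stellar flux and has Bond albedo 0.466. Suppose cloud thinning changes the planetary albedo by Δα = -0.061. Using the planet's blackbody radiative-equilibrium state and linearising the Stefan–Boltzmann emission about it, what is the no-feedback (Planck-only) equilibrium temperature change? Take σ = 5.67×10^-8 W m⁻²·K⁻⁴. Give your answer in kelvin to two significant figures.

7.5 kelvin

The baseline emission temperature is T_e = 261.6 K.
ΔF = −(S/4)Δα = −(1990/4)×(-0.061) = 30.35 W m⁻².
The Planck feedback parameter is 4σT_e³ = 4.062 W m⁻²/K.
Hence the no-feedback warming is ΔF/(4σT_e³) = 7.47 K.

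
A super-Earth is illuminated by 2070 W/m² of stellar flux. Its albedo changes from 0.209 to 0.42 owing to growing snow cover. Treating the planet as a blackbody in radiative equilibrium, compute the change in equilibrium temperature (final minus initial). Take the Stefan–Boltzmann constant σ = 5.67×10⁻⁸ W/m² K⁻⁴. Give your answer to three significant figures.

Before: T₁ = [2070·0.791/(4σ)]^(1/4) = 291.5 K.
After:  T₂ = [2070·0.58/(4σ)]^(1/4) = 269.7 K.
Change: 269.7 − 291.5 = -21.76 K.

-21.8 K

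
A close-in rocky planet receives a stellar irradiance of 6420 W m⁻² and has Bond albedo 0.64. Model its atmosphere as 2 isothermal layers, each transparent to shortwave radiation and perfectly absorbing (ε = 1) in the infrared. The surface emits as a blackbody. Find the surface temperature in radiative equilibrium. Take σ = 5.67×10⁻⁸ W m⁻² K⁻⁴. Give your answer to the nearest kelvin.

The effective emission temperature is T_e = [S(1−α)/(4σ)]^¼ = 317.7 K.
With N = 2 opaque layers, T_s = (N+1)^(1/4)·T_e = 3^(1/4)·317.7 = 418.1 K.

418 K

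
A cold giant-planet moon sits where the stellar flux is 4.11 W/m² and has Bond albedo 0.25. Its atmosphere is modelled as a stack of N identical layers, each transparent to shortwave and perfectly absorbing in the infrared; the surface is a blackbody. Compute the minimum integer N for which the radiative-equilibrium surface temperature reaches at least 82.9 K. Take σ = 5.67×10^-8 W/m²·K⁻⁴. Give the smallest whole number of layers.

3

OLR = S(1−α)/4 = 0.7706 W/m²; the top layer radiates at T_e = 60.72 K.
T_s = (N+1)^(1/4)·T_e ≥ 82.9 K requires N+1 ≥ (T_s/T_e)⁴ = (82.9/60.72)⁴ = 3.475.
The minimum whole number is N = 3.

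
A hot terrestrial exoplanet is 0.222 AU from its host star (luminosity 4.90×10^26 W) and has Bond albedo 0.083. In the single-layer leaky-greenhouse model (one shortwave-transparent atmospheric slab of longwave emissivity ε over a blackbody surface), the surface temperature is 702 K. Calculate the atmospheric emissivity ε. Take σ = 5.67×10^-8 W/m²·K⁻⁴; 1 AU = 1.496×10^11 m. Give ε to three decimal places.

0.823

Orbital distance: d = 0.222 AU = 3.321×10^10 m.
S = L/(4πd²) = 35350 W/m².
TOA balance gives T_e = 614.9 K.
Inverting T_s⁴ = 2T_e⁴/(2−ε): (T_e/T_s)⁴ = 0.5886, so ε = 2(1 − 0.5886) = 0.8229.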